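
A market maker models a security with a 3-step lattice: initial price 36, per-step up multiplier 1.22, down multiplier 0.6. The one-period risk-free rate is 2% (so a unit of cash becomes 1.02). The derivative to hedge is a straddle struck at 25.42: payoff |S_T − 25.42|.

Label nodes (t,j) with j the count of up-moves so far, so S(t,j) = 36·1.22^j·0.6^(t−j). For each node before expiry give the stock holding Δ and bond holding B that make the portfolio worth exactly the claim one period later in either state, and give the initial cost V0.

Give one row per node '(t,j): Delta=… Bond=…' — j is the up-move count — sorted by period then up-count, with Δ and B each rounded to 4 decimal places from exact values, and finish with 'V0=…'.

(0,0): Delta=0.5663 Bond=-3.3949
(1,0): Delta=-0.3325 Bond=15.9523
(1,1): Delta=0.7768 Bond=-12.7081
(2,0): Delta=-1.0000 Bond=24.9216
(2,1): Delta=-0.1762 Bond=12.1522
(2,2): Delta=1.0000 Bond=-24.9216
V0=16.9920

Under the risk-neutral measure, an up-move has probability p* = (R−d)/(u−d) = 0.6774 and values discount at R = 1.02.
Payoff layer (t=3): V(3,0)=17.6440, V(3,1)=9.6088, V(3,2)=6.7294, V(3,3)=39.9505
(2,0): S=12.9600. Δ = (V_up−V_dn)/(S_up−S_dn) = (9.6088−17.6440)/(15.8112−7.7760) = -1.0000. V = [p*·9.6088 + (1−p*)·17.6440]/1.02 = 11.9616. B = V − Δ·S = 24.9216.
(2,1): S=26.3520. Δ = (V_up−V_dn)/(S_up−S_dn) = (6.7294−9.6088)/(32.1494−15.8112) = -0.1762. V = [p*·6.7294 + (1−p*)·9.6088]/1.02 = 7.5081. B = V − Δ·S = 12.1522.
(2,2): S=53.5824. Δ = (V_up−V_dn)/(S_up−S_dn) = (39.9505−6.7294)/(65.3705−32.1494) = 1.0000. V = [p*·39.9505 + (1−p*)·6.7294]/1.02 = 28.6608. B = V − Δ·S = -24.9216.
(1,0): S=21.6000. Δ = (V_up−V_dn)/(S_up−S_dn) = (7.5081−11.9616)/(26.3520−12.9600) = -0.3325. V = [p*·7.5081 + (1−p*)·11.9616]/1.02 = 8.7693. B = V − Δ·S = 15.9523.
(1,1): S=43.9200. Δ = (V_up−V_dn)/(S_up−S_dn) = (28.6608−7.5081)/(53.5824−26.3520) = 0.7768. V = [p*·28.6608 + (1−p*)·7.5081]/1.02 = 21.4092. B = V − Δ·S = -12.7081.
(0,0): S=36.0000. Δ = (V_up−V_dn)/(S_up−S_dn) = (21.4092−8.7693)/(43.9200−21.6000) = 0.5663. V = [p*·21.4092 + (1−p*)·8.7693]/1.02 = 16.9920. B = V − Δ·S = -3.3949.
Check: Δ(0,0)·S0 + B(0,0) = 16.9920 = V0.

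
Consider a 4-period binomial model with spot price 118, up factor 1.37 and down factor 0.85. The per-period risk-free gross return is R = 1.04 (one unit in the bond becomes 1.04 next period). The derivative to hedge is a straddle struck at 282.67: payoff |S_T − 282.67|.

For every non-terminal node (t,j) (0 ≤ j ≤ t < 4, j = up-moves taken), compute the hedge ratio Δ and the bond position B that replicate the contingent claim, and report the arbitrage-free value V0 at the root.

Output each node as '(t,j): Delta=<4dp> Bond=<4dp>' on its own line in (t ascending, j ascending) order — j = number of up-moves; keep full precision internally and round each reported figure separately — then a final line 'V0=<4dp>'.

(0,0): Delta=-0.8120 Bond=223.4948
(1,0): Delta=-1.0000 Bond=251.2926
(1,1): Delta=-0.6094 Bond=199.6811
(2,0): Delta=-1.0000 Bond=261.3443
(2,1): Delta=-1.0000 Bond=261.3443
(2,2): Delta=-0.1884 Bond=114.4417
(3,0): Delta=-1.0000 Bond=271.7981
(3,1): Delta=-1.0000 Bond=271.7981
(3,2): Delta=-1.0000 Bond=271.7981
(3,3): Delta=0.6861 Bond=-146.3332
V0=127.6807

Since d<R<u, set p* = (R−d)/(u−d) = 0.3654; price each node as the discounted p*-expectation of its children.
At expiry t=4: V(4,0)=221.0733, V(4,1)=183.3906, V(4,2)=122.6549, V(4,3)=24.7633, V(4,4)=133.0149
Node (3,0) S=72.4667: V=(p*·183.3906+(1−p*)·221.0733)/1.04=199.3313; Δ=(183.3906−221.0733)/(99.2794−61.5967)=-1.0000; B=V−Δ·S=271.7981
Node (3,1) S=116.7994: V=(p*·122.6549+(1−p*)·183.3906)/1.04=154.9987; Δ=(122.6549−183.3906)/(160.0151−99.2794)=-1.0000; B=V−Δ·S=271.7981
Node (3,2) S=188.2531: V=(p*·24.7633+(1−p*)·122.6549)/1.04=83.5450; Δ=(24.7633−122.6549)/(257.9067−160.0151)=-1.0000; B=V−Δ·S=271.7981
Node (3,3) S=303.4197: V=(p*·133.0149+(1−p*)·24.7633)/1.04=61.8431; Δ=(133.0149−24.7633)/(415.6849−257.9067)=0.6861; B=V−Δ·S=-146.3332
Node (2,0) S=85.2550: V=(p*·154.9987+(1−p*)·199.3313)/1.04=176.0893; Δ=(154.9987−199.3313)/(116.7994−72.4667)=-1.0000; B=V−Δ·S=261.3443
Node (2,1) S=137.4110: V=(p*·83.5450+(1−p*)·154.9987)/1.04=123.9333; Δ=(83.5450−154.9987)/(188.2531−116.7994)=-1.0000; B=V−Δ·S=261.3443
Node (2,2) S=221.4742: V=(p*·61.8431+(1−p*)·83.5450)/1.04=72.7072; Δ=(61.8431−83.5450)/(303.4197−188.2531)=-0.1884; B=V−Δ·S=114.4417
Node (1,0) S=100.3000: V=(p*·123.9333+(1−p*)·176.0893)/1.04=150.9926; Δ=(123.9333−176.0893)/(137.4110−85.2550)=-1.0000; B=V−Δ·S=251.2926
Node (1,1) S=161.6600: V=(p*·72.7072+(1−p*)·123.9333)/1.04=101.1693; Δ=(72.7072−123.9333)/(221.4742−137.4110)=-0.6094; B=V−Δ·S=199.6811
Node (0,0) S=118.0000: V=(p*·101.1693+(1−p*)·150.9926)/1.04=127.6807; Δ=(101.1693−150.9926)/(161.6600−100.3000)=-0.8120; B=V−Δ·S=223.4948
Each (Δ,B) replicates both successor values, so the strategy is self-financing and V0 is arbitrage-free.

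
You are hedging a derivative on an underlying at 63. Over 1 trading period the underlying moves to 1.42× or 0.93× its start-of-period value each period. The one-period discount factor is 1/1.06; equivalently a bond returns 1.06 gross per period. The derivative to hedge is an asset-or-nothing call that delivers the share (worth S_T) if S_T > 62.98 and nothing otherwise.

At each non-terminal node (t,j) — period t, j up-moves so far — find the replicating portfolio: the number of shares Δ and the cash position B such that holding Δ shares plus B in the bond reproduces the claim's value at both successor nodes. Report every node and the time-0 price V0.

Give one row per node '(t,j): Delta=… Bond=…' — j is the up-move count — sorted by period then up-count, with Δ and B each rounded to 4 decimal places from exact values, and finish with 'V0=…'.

(0,0): Delta=2.8980 Bond=-160.1806
V0=22.3908

Risk-neutral probability p* = (R−d)/(u−d) = (1.06−0.93)/(1.42−0.93) = 0.2653.
At expiry t=1: V(1,0)=0.0000, V(1,1)=89.4600
  t=0,j=0: stock 63.0000 → up 89.4600 (V=89.4600), down 58.5900 (V=0.0000). Price 22.3908; hedge Δ=2.8980, bond B=-160.1806.
Each (Δ,B) replicates both successor values, so the strategy is self-financing and V0 is arbitrage-free.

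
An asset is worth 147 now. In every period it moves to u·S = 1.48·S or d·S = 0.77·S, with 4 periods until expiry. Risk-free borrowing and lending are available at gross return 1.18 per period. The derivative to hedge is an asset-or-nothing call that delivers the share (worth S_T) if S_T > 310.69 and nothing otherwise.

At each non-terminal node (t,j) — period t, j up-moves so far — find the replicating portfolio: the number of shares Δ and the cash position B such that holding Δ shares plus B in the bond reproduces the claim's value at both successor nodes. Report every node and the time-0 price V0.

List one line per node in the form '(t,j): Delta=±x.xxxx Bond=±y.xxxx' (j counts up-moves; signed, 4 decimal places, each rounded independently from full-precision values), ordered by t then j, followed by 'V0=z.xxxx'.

Since d<R<u, set p* = (R−d)/(u−d) = 0.5775; price each node as the discounted p*-expectation of its children.
Terminal payoffs: V(4,0)=0.0000, V(4,1)=0.0000, V(4,2)=0.0000, V(4,3)=366.9384, V(4,4)=705.2843
Node (3,0) S=67.1104: V=(p*·0.0000+(1−p*)·0.0000)/1.18=0.0000; Δ=(0.0000−0.0000)/(99.3233−51.6750)=0.0000; B=V−Δ·S=0.0000
Node (3,1) S=128.9913: V=(p*·0.0000+(1−p*)·0.0000)/1.18=0.0000; Δ=(0.0000−0.0000)/(190.9072−99.3233)=0.0000; B=V−Δ·S=0.0000
Node (3,2) S=247.9314: V=(p*·366.9384+(1−p*)·0.0000)/1.18=179.5712; Δ=(366.9384−0.0000)/(366.9384−190.9072)=2.0845; B=V−Δ·S=-337.2435
Node (3,3) S=476.5434: V=(p*·705.2843+(1−p*)·366.9384)/1.18=476.5434; Δ=(705.2843−366.9384)/(705.2843−366.9384)=1.0000; B=V−Δ·S=0.0000
Node (2,0) S=87.1563: V=(p*·0.0000+(1−p*)·0.0000)/1.18=0.0000; Δ=(0.0000−0.0000)/(128.9913−67.1104)=0.0000; B=V−Δ·S=0.0000
Node (2,1) S=167.5212: V=(p*·179.5712+(1−p*)·0.0000)/1.18=87.8780; Δ=(179.5712−0.0000)/(247.9314−128.9913)=1.5098; B=V−Δ·S=-165.0392
Node (2,2) S=321.9888: V=(p*·476.5434+(1−p*)·179.5712)/1.18=297.5103; Δ=(476.5434−179.5712)/(476.5434−247.9314)=1.2990; B=V−Δ·S=-120.7604
Node (1,0) S=113.1900: V=(p*·87.8780+(1−p*)·0.0000)/1.18=43.0055; Δ=(87.8780−0.0000)/(167.5212−87.1563)=1.0935; B=V−Δ·S=-80.7664
Node (1,1) S=217.5600: V=(p*·297.5103+(1−p*)·87.8780)/1.18=177.0621; Δ=(297.5103−87.8780)/(321.9888−167.5212)=1.3571; B=V−Δ·S=-118.1947
Node (0,0) S=147.0000: V=(p*·177.0621+(1−p*)·43.0055)/1.18=102.0495; Δ=(177.0621−43.0055)/(217.5600−113.1900)=1.2844; B=V−Δ·S=-86.7626
Check: Δ(0,0)·S0 + B(0,0) = 102.0495 = V0.

(0,0): Delta=1.2844 Bond=-86.7626
(1,0): Delta=1.0935 Bond=-80.7664
(1,1): Delta=1.3571 Bond=-118.1947
(2,0): Delta=0.0000 Bond=0.0000
(2,1): Delta=1.5098 Bond=-165.0392
(2,2): Delta=1.2990 Bond=-120.7604
(3,0): Delta=0.0000 Bond=0.0000
(3,1): Delta=0.0000 Bond=0.0000
(3,2): Delta=2.0845 Bond=-337.2435
(3,3): Delta=1.0000 Bond=0.0000
V0=102.0495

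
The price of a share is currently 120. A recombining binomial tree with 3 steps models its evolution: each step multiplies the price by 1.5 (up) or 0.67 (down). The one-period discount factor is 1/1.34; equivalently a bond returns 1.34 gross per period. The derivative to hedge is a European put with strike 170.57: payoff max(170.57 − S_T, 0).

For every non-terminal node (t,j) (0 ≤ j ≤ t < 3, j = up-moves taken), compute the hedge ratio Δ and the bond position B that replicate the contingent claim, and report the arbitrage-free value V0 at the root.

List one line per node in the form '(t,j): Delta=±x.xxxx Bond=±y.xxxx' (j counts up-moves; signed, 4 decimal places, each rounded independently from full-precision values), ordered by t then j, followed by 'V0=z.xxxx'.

(0,0): Delta=-0.1655 Bond=23.6184
(1,0): Delta=-0.9067 Bond=91.2446
(1,1): Delta=-0.0864 Bond=17.4167
(2,0): Delta=-1.0000 Bond=127.2910
(2,1): Delta=-0.8968 Bond=121.0682
(2,2): Delta=0.0000 Bond=0.0000
V0=3.7578

No-arbitrage ⇒ martingale measure with p* = (R−d)/(u−d) = 0.8072.
Terminal values V(3,·): V(3,0)=134.4784, V(3,1)=89.7680, V(3,2)=0.0000, V(3,3)=0.0000
(2,0): S=53.8680. Δ = (V_up−V_dn)/(S_up−S_dn) = (89.7680−134.4784)/(80.8020−36.0916) = -1.0000. V = [p*·89.7680 + (1−p*)·134.4784]/1.34 = 73.4230. B = V − Δ·S = 127.2910.
(2,1): S=120.6000. Δ = (V_up−V_dn)/(S_up−S_dn) = (0.0000−89.7680)/(180.9000−80.8020) = -0.8968. V = [p*·0.0000 + (1−p*)·89.7680]/1.34 = 12.9139. B = V − Δ·S = 121.0682.
(2,2): S=270.0000. Δ = (V_up−V_dn)/(S_up−S_dn) = (0.0000−0.0000)/(405.0000−180.9000) = 0.0000. V = [p*·0.0000 + (1−p*)·0.0000]/1.34 = 0.0000. B = V − Δ·S = 0.0000.
(1,0): S=80.4000. Δ = (V_up−V_dn)/(S_up−S_dn) = (12.9139−73.4230)/(120.6000−53.8680) = -0.9067. V = [p*·12.9139 + (1−p*)·73.4230]/1.34 = 18.3420. B = V − Δ·S = 91.2446.
(1,1): S=180.0000. Δ = (V_up−V_dn)/(S_up−S_dn) = (0.0000−12.9139)/(270.0000−120.6000) = -0.0864. V = [p*·0.0000 + (1−p*)·12.9139]/1.34 = 1.8578. B = V − Δ·S = 17.4167.
(0,0): S=120.0000. Δ = (V_up−V_dn)/(S_up−S_dn) = (1.8578−18.3420)/(180.0000−80.4000) = -0.1655. V = [p*·1.8578 + (1−p*)·18.3420]/1.34 = 3.7578. B = V − Δ·S = 23.6184.
The time-0 hedge costs 3.7578, which is the no-arbitrage price.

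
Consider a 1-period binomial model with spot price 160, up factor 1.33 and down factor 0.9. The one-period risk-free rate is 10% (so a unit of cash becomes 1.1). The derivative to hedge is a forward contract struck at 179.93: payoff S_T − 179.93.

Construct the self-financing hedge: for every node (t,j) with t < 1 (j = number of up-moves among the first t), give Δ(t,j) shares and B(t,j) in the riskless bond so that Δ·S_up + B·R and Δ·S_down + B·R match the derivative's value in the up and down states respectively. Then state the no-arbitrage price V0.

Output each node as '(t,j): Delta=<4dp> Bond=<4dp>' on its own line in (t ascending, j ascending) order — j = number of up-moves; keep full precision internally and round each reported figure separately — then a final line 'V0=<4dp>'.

Under the risk-neutral measure, an up-move has probability p* = (R−d)/(u−d) = 0.4651 and values discount at R = 1.1.
Payoff layer (t=1): V(1,0)=-35.9300, V(1,1)=32.8700
(0,0): S=160.0000. Δ = (V_up−V_dn)/(S_up−S_dn) = (32.8700−-35.9300)/(212.8000−144.0000) = 1.0000. V = [p*·32.8700 + (1−p*)·-35.9300]/1.1 = -3.5727. B = V − Δ·S = -163.5727.
The time-0 hedge costs -3.5727, which is the no-arbitrage price.

(0,0): Delta=1.0000 Bond=-163.5727
V0=-3.5727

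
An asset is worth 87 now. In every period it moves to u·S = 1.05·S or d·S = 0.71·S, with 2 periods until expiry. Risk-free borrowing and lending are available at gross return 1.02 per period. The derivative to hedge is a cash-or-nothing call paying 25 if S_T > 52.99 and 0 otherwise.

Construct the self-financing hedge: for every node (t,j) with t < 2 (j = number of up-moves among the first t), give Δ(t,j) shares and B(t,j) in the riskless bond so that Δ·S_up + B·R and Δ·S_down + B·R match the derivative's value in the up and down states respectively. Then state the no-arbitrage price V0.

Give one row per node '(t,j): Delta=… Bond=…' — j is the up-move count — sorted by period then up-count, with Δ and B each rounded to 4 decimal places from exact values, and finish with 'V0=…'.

Risk-neutral probability p* = (R−d)/(u−d) = (1.02−0.71)/(1.05−0.71) = 0.9118.
Terminal values V(2,·): V(2,0)=0.0000, V(2,1)=25.0000, V(2,2)=25.0000
Node (1,0) S=61.7700: V=(p*·25.0000+(1−p*)·0.0000)/1.02=22.3472; Δ=(25.0000−0.0000)/(64.8585−43.8567)=1.1904; B=V−Δ·S=-51.1822
Node (1,1) S=91.3500: V=(p*·25.0000+(1−p*)·25.0000)/1.02=24.5098; Δ=(25.0000−25.0000)/(95.9175−64.8585)=0.0000; B=V−Δ·S=24.5098
Node (0,0) S=87.0000: V=(p*·24.5098+(1−p*)·22.3472)/1.02=23.8421; Δ=(24.5098−22.3472)/(91.3500−61.7700)=0.0731; B=V−Δ·S=17.4815
Check: Δ(0,0)·S0 + B(0,0) = 23.8421 = V0.

(0,0): Delta=0.0731 Bond=17.4815
(1,0): Delta=1.1904 Bond=-51.1822
(1,1): Delta=0.0000 Bond=24.5098
V0=23.8421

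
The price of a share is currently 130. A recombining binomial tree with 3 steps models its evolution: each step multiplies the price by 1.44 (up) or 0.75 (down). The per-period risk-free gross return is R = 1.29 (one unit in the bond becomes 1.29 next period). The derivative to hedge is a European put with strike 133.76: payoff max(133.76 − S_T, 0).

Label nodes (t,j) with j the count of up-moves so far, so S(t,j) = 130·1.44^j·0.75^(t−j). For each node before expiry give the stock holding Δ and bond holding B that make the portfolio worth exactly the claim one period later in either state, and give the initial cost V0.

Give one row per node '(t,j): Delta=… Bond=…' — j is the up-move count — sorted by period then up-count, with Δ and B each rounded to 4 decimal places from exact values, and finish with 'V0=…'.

No-arbitrage ⇒ martingale measure with p* = (R−d)/(u−d) = 0.7826.
Payoff layer (t=3): V(3,0)=78.9162, V(3,1)=28.4600, V(3,2)=0.0000, V(3,3)=0.0000
  t=2,j=0: stock 73.1250 → up 105.3000 (V=28.4600), down 54.8438 (V=78.9162). Price 30.5649; hedge Δ=-1.0000, bond B=103.6899.
  t=2,j=1: stock 140.4000 → up 202.1760 (V=0.0000), down 105.3000 (V=28.4600). Price 4.7961; hedge Δ=-0.2938, bond B=46.0425.
  t=2,j=2: stock 269.5680 → up 388.1779 (V=0.0000), down 202.1760 (V=0.0000). Price 0.0000; hedge Δ=0.0000, bond B=0.0000.
  t=1,j=0: stock 97.5000 → up 140.4000 (V=4.7961), down 73.1250 (V=30.5649). Price 8.0605; hedge Δ=-0.3830, bond B=45.4066.
  t=1,j=1: stock 187.2000 → up 269.5680 (V=0.0000), down 140.4000 (V=4.7961). Price 0.8082; hedge Δ=-0.0371, bond B=7.7591.
  t=0,j=0: stock 130.0000 → up 187.2000 (V=0.8082), down 97.5000 (V=8.0605). Price 1.8487; hedge Δ=-0.0808, bond B=12.3592.
Each (Δ,B) replicates both successor values, so the strategy is self-financing and V0 is arbitrage-free.

(0,0): Delta=-0.0808 Bond=12.3592
(1,0): Delta=-0.3830 Bond=45.4066
(1,1): Delta=-0.0371 Bond=7.7591
(2,0): Delta=-1.0000 Bond=103.6899
(2,1): Delta=-0.2938 Bond=46.0425
(2,2): Delta=0.0000 Bond=0.0000
V0=1.8487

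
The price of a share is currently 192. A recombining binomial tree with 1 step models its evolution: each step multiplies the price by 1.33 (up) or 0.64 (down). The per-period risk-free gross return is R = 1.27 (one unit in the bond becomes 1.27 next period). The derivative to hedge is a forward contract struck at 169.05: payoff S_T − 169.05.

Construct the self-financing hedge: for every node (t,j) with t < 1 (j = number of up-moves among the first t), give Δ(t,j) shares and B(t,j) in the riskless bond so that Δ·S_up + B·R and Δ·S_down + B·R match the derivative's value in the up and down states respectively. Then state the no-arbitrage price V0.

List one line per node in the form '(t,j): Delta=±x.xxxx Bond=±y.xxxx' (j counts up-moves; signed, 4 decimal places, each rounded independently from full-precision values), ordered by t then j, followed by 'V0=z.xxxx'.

The replicating-portfolio and risk-neutral prices coincide; use p* = (1.27−0.64)/(1.33−0.64) = 0.9130 for the latter.
Terminal values V(1,·): V(1,0)=-46.1700, V(1,1)=86.3100
(0,0): S=192.0000. Δ = (V_up−V_dn)/(S_up−S_dn) = (86.3100−-46.1700)/(255.3600−122.8800) = 1.0000. V = [p*·86.3100 + (1−p*)·-46.1700]/1.27 = 58.8898. B = V − Δ·S = -133.1102.
Check: Δ(0,0)·S0 + B(0,0) = 58.8898 = V0.

(0,0): Delta=1.0000 Bond=-133.1102
V0=58.8898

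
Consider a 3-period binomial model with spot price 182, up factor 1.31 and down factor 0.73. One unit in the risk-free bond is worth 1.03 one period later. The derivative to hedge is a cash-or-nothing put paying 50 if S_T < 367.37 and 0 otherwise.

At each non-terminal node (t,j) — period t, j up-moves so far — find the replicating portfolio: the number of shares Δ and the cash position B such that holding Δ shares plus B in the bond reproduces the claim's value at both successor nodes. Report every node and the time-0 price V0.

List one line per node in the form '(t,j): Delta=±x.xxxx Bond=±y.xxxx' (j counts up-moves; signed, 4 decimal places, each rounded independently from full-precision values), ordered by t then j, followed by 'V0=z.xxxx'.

Under the risk-neutral measure, an up-move has probability p* = (R−d)/(u−d) = 0.5172 and values discount at R = 1.03.
Terminal payoffs: V(3,0)=50.0000, V(3,1)=50.0000, V(3,2)=50.0000, V(3,3)=0.0000
Node (2,0) S=96.9878: V=(p*·50.0000+(1−p*)·50.0000)/1.03=48.5437; Δ=(50.0000−50.0000)/(127.0540−70.8011)=0.0000; B=V−Δ·S=48.5437
Node (2,1) S=174.0466: V=(p*·50.0000+(1−p*)·50.0000)/1.03=48.5437; Δ=(50.0000−50.0000)/(228.0010−127.0540)=0.0000; B=V−Δ·S=48.5437
Node (2,2) S=312.3302: V=(p*·0.0000+(1−p*)·50.0000)/1.03=23.4349; Δ=(0.0000−50.0000)/(409.1526−228.0010)=-0.2760; B=V−Δ·S=109.6418
Node (1,0) S=132.8600: V=(p*·48.5437+(1−p*)·48.5437)/1.03=47.1298; Δ=(48.5437−48.5437)/(174.0466−96.9878)=0.0000; B=V−Δ·S=47.1298
Node (1,1) S=238.4200: V=(p*·23.4349+(1−p*)·48.5437)/1.03=34.5208; Δ=(23.4349−48.5437)/(312.3302−174.0466)=-0.1816; B=V−Δ·S=77.8118
Node (0,0) S=182.0000: V=(p*·34.5208+(1−p*)·47.1298)/1.03=39.4251; Δ=(34.5208−47.1298)/(238.4200−132.8600)=-0.1194; B=V−Δ·S=61.1649
Root portfolio cost Δ·182+B reproduces V0=39.4251.

(0,0): Delta=-0.1194 Bond=61.1649
(1,0): Delta=0.0000 Bond=47.1298
(1,1): Delta=-0.1816 Bond=77.8118
(2,0): Delta=0.0000 Bond=48.5437
(2,1): Delta=0.0000 Bond=48.5437
(2,2): Delta=-0.2760 Bond=109.6418
V0=39.4251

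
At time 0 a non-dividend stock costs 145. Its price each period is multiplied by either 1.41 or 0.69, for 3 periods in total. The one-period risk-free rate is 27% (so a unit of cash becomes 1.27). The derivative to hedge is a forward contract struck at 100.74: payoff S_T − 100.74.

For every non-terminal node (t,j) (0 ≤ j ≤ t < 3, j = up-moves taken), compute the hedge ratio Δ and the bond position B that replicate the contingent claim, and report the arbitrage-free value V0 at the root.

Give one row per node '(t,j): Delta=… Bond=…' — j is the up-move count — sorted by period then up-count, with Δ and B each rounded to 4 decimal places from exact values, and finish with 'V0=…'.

(0,0): Delta=1.0000 Bond=-49.1803
(1,0): Delta=1.0000 Bond=-62.4589
(1,1): Delta=1.0000 Bond=-62.4589
(2,0): Delta=1.0000 Bond=-79.3228
(2,1): Delta=1.0000 Bond=-79.3228
(2,2): Delta=1.0000 Bond=-79.3228
V0=95.8197

The replicating-portfolio and risk-neutral prices coincide; use p* = (1.27−0.69)/(1.41−0.69) = 0.8056 for the latter.
Payoff layer (t=3): V(3,0)=-53.1062, V(3,1)=-3.4014, V(3,2)=98.1694, V(3,3)=305.7270
Node (2,0) S=69.0345: V=(p*·-3.4014+(1−p*)·-53.1062)/1.27=-10.2883; Δ=(-3.4014−-53.1062)/(97.3386−47.6338)=1.0000; B=V−Δ·S=-79.3228
Node (2,1) S=141.0705: V=(p*·98.1694+(1−p*)·-3.4014)/1.27=61.7477; Δ=(98.1694−-3.4014)/(198.9094−97.3386)=1.0000; B=V−Δ·S=-79.3228
Node (2,2) S=288.2745: V=(p*·305.7270+(1−p*)·98.1694)/1.27=208.9517; Δ=(305.7270−98.1694)/(406.4670−198.9094)=1.0000; B=V−Δ·S=-79.3228
Node (1,0) S=100.0500: V=(p*·61.7477+(1−p*)·-10.2883)/1.27=37.5911; Δ=(61.7477−-10.2883)/(141.0705−69.0345)=1.0000; B=V−Δ·S=-62.4589
Node (1,1) S=204.4500: V=(p*·208.9517+(1−p*)·61.7477)/1.27=141.9911; Δ=(208.9517−61.7477)/(288.2745−141.0705)=1.0000; B=V−Δ·S=-62.4589
Node (0,0) S=145.0000: V=(p*·141.9911+(1−p*)·37.5911)/1.27=95.8197; Δ=(141.9911−37.5911)/(204.4500−100.0500)=1.0000; B=V−Δ·S=-49.1803
Root portfolio cost Δ·145+B reproduces V0=95.8197.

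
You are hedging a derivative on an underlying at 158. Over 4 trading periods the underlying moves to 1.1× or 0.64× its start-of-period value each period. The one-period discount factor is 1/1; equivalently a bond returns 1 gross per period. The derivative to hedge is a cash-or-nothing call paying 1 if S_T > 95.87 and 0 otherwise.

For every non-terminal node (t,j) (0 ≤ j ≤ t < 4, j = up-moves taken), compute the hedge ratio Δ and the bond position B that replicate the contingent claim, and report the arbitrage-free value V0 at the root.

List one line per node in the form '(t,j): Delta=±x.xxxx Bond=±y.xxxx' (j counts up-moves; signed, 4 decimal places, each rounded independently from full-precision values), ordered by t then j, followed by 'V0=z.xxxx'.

No-arbitrage ⇒ martingale measure with p* = (R−d)/(u−d) = 0.7826.
Payoff layer (t=4): V(4,0)=0.0000, V(4,1)=0.0000, V(4,2)=0.0000, V(4,3)=1.0000, V(4,4)=1.0000
Node (3,0) S=41.4188: V=(p*·0.0000+(1−p*)·0.0000)/1=0.0000; Δ=(0.0000−0.0000)/(45.5606−26.5080)=0.0000; B=V−Δ·S=0.0000
Node (3,1) S=71.1885: V=(p*·0.0000+(1−p*)·0.0000)/1=0.0000; Δ=(0.0000−0.0000)/(78.3073−45.5606)=0.0000; B=V−Δ·S=0.0000
Node (3,2) S=122.3552: V=(p*·1.0000+(1−p*)·0.0000)/1=0.7826; Δ=(1.0000−0.0000)/(134.5907−78.3073)=0.0178; B=V−Δ·S=-1.3913
Node (3,3) S=210.2980: V=(p*·1.0000+(1−p*)·1.0000)/1=1.0000; Δ=(1.0000−1.0000)/(231.3278−134.5907)=0.0000; B=V−Δ·S=1.0000
Node (2,0) S=64.7168: V=(p*·0.0000+(1−p*)·0.0000)/1=0.0000; Δ=(0.0000−0.0000)/(71.1885−41.4188)=0.0000; B=V−Δ·S=0.0000
Node (2,1) S=111.2320: V=(p*·0.7826+(1−p*)·0.0000)/1=0.6125; Δ=(0.7826−0.0000)/(122.3552−71.1885)=0.0153; B=V−Δ·S=-1.0888
Node (2,2) S=191.1800: V=(p*·1.0000+(1−p*)·0.7826)/1=0.9527; Δ=(1.0000−0.7826)/(210.2980−122.3552)=0.0025; B=V−Δ·S=0.4802
Node (1,0) S=101.1200: V=(p*·0.6125+(1−p*)·0.0000)/1=0.4793; Δ=(0.6125−0.0000)/(111.2320−64.7168)=0.0132; B=V−Δ·S=-0.8521
Node (1,1) S=173.8000: V=(p*·0.9527+(1−p*)·0.6125)/1=0.8788; Δ=(0.9527−0.6125)/(191.1800−111.2320)=0.0043; B=V−Δ·S=0.1391
Node (0,0) S=158.0000: V=(p*·0.8788+(1−p*)·0.4793)/1=0.7919; Δ=(0.8788−0.4793)/(173.8000−101.1200)=0.0055; B=V−Δ·S=-0.0764
Self-financing check: at every node Δ·S+B equals the discounted successor values.

(0,0): Delta=0.0055 Bond=-0.0764
(1,0): Delta=0.0132 Bond=-0.8521
(1,1): Delta=0.0043 Bond=0.1391
(2,0): Delta=0.0000 Bond=0.0000
(2,1): Delta=0.0153 Bond=-1.0888
(2,2): Delta=0.0025 Bond=0.4802
(3,0): Delta=0.0000 Bond=0.0000
(3,1): Delta=0.0000 Bond=0.0000
(3,2): Delta=0.0178 Bond=-1.3913
(3,3): Delta=0.0000 Bond=1.0000
V0=0.7919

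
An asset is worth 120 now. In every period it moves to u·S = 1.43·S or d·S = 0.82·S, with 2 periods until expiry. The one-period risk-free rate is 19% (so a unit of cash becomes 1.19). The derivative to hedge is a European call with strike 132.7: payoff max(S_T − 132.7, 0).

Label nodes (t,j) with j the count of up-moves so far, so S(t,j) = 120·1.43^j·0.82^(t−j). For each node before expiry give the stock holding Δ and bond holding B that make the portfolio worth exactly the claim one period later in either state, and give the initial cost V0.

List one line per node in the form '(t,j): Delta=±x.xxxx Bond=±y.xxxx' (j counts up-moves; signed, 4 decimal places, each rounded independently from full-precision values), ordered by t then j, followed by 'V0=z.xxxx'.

The replicating-portfolio and risk-neutral prices coincide; use p* = (1.19−0.82)/(1.43−0.82) = 0.6066 for the latter.
Payoff layer (t=2): V(2,0)=0.0000, V(2,1)=8.0120, V(2,2)=112.6880
Node (1,0) S=98.4000: V=(p*·8.0120+(1−p*)·0.0000)/1.19=4.0838; Δ=(8.0120−0.0000)/(140.7120−80.6880)=0.1335; B=V−Δ·S=-9.0506
Node (1,1) S=171.6000: V=(p*·112.6880+(1−p*)·8.0120)/1.19=60.0874; Δ=(112.6880−8.0120)/(245.3880−140.7120)=1.0000; B=V−Δ·S=-111.5126
Node (0,0) S=120.0000: V=(p*·60.0874+(1−p*)·4.0838)/1.19=31.9775; Δ=(60.0874−4.0838)/(171.6000−98.4000)=0.7651; B=V−Δ·S=-59.8317
Self-financing check: at every node Δ·S+B equals the discounted successor values.

(0,0): Delta=0.7651 Bond=-59.8317
(1,0): Delta=0.1335 Bond=-9.0506
(1,1): Delta=1.0000 Bond=-111.5126
V0=31.9775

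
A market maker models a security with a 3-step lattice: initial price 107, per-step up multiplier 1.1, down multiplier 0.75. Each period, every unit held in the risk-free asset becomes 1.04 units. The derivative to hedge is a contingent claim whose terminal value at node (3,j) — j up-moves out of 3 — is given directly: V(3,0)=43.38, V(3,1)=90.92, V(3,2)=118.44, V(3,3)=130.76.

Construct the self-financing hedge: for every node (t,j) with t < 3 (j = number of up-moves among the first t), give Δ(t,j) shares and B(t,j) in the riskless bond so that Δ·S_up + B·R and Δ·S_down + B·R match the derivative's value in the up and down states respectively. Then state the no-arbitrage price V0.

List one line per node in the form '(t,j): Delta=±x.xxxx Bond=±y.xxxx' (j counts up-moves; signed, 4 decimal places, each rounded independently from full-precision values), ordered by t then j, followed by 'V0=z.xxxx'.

No-arbitrage ⇒ martingale measure with p* = (R−d)/(u−d) = 0.8286.
Terminal values V(3,·): V(3,0)=43.3800, V(3,1)=90.9200, V(3,2)=118.4400, V(3,3)=130.7600
Node (2,0) S=60.1875: V=(p*·90.9200+(1−p*)·43.3800)/1.04=79.5868; Δ=(90.9200−43.3800)/(66.2063−45.1406)=2.2568; B=V−Δ·S=-56.2418
Node (2,1) S=88.2750: V=(p*·118.4400+(1−p*)·90.9200)/1.04=109.3484; Δ=(118.4400−90.9200)/(97.1025−66.2063)=0.8907; B=V−Δ·S=30.7198
Node (2,2) S=129.4700: V=(p*·130.7600+(1−p*)·118.4400)/1.04=123.7000; Δ=(130.7600−118.4400)/(142.4170−97.1025)=0.2719; B=V−Δ·S=88.5000
Node (1,0) S=80.2500: V=(p*·109.3484+(1−p*)·79.5868)/1.04=100.2369; Δ=(109.3484−79.5868)/(88.2750−60.1875)=1.0596; B=V−Δ·S=15.2039
Node (1,1) S=117.7000: V=(p*·123.7000+(1−p*)·109.3484)/1.04=116.5767; Δ=(123.7000−109.3484)/(129.4700−88.2750)=0.3484; B=V−Δ·S=75.5719
Node (0,0) S=107.0000: V=(p*·116.5767+(1−p*)·100.2369)/1.04=109.3996; Δ=(116.5767−100.2369)/(117.7000−80.2500)=0.4363; B=V−Δ·S=62.7146
Self-financing check: at every node Δ·S+B equals the discounted successor values.

(0,0): Delta=0.4363 Bond=62.7146
(1,0): Delta=1.0596 Bond=15.2039
(1,1): Delta=0.3484 Bond=75.5719
(2,0): Delta=2.2568 Bond=-56.2418
(2,1): Delta=0.8907 Bond=30.7198
(2,2): Delta=0.2719 Bond=88.5000
V0=109.3996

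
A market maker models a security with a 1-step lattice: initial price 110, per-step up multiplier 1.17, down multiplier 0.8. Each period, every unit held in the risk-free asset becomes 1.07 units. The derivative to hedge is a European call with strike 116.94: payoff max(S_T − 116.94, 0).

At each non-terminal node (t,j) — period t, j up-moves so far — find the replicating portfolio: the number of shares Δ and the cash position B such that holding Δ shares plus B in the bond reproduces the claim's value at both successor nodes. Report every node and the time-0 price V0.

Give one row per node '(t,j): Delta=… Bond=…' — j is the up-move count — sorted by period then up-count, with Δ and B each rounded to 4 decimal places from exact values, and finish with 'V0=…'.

(0,0): Delta=0.2889 Bond=-23.7636
V0=8.0202

The replicating-portfolio and risk-neutral prices coincide; use p* = (1.07−0.8)/(1.17−0.8) = 0.7297 for the latter.
Payoff layer (t=1): V(1,0)=0.0000, V(1,1)=11.7600
  t=0,j=0: stock 110.0000 → up 128.7000 (V=11.7600), down 88.0000 (V=0.0000). Price 8.0202; hedge Δ=0.2889, bond B=-23.7636.
Self-financing check: at every node Δ·S+B equals the discounted successor values.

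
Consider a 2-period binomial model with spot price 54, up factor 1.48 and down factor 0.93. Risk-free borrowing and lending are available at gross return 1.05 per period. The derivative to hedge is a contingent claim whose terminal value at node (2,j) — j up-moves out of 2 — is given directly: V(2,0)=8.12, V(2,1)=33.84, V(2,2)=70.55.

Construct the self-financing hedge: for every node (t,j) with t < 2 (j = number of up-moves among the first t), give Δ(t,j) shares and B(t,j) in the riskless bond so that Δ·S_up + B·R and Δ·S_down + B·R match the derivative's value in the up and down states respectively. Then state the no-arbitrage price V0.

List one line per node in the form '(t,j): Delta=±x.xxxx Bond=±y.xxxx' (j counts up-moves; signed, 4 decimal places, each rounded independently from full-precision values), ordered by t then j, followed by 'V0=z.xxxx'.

(0,0): Delta=0.9016 Bond=-30.6694
(1,0): Delta=0.9312 Bond=-33.6859
(1,1): Delta=0.8352 Bond=-26.8888
V0=18.0194

The replicating-portfolio and risk-neutral prices coincide; use p* = (1.05−0.93)/(1.48−0.93) = 0.2182 for the latter.
Terminal payoffs: V(2,0)=8.1200, V(2,1)=33.8400, V(2,2)=70.5500
(1,0): S=50.2200. Δ = (V_up−V_dn)/(S_up−S_dn) = (33.8400−8.1200)/(74.3256−46.7046) = 0.9312. V = [p*·33.8400 + (1−p*)·8.1200]/1.05 = 13.0777. B = V − Δ·S = -33.6859.
(1,1): S=79.9200. Δ = (V_up−V_dn)/(S_up−S_dn) = (70.5500−33.8400)/(118.2816−74.3256) = 0.8352. V = [p*·70.5500 + (1−p*)·33.8400]/1.05 = 39.8566. B = V − Δ·S = -26.8888.
(0,0): S=54.0000. Δ = (V_up−V_dn)/(S_up−S_dn) = (39.8566−13.0777)/(79.9200−50.2200) = 0.9016. V = [p*·39.8566 + (1−p*)·13.0777]/1.05 = 18.0194. B = V − Δ·S = -30.6694.
Each (Δ,B) replicates both successor values, so the strategy is self-financing and V0 is arbitrage-free.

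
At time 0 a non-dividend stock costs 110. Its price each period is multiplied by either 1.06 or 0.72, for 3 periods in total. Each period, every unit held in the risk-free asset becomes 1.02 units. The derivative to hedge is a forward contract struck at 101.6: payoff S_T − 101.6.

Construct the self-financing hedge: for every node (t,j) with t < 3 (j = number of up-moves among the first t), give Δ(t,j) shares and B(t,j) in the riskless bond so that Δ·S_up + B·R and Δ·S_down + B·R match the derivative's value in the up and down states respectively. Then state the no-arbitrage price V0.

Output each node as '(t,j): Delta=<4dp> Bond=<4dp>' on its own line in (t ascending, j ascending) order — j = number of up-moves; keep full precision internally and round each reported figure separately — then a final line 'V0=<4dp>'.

(0,0): Delta=1.0000 Bond=-95.7399
(1,0): Delta=1.0000 Bond=-97.6547
(1,1): Delta=1.0000 Bond=-97.6547
(2,0): Delta=1.0000 Bond=-99.6078
(2,1): Delta=1.0000 Bond=-99.6078
(2,2): Delta=1.0000 Bond=-99.6078
V0=14.2601

Risk-neutral probability p* = (R−d)/(u−d) = (1.02−0.72)/(1.06−0.72) = 0.8824.
Terminal payoffs: V(3,0)=-60.5427, V(3,1)=-41.1546, V(3,2)=-12.6109, V(3,3)=29.4118
  t=2,j=0: stock 57.0240 → up 60.4454 (V=-41.1546), down 41.0573 (V=-60.5427). Price -42.5838; hedge Δ=1.0000, bond B=-99.6078.
  t=2,j=1: stock 83.9520 → up 88.9891 (V=-12.6109), down 60.4454 (V=-41.1546). Price -15.6558; hedge Δ=1.0000, bond B=-99.6078.
  t=2,j=2: stock 123.5960 → up 131.0118 (V=29.4118), down 88.9891 (V=-12.6109). Price 23.9882; hedge Δ=1.0000, bond B=-99.6078.
  t=1,j=0: stock 79.2000 → up 83.9520 (V=-15.6558), down 57.0240 (V=-42.5838). Price -18.4547; hedge Δ=1.0000, bond B=-97.6547.
  t=1,j=1: stock 116.6000 → up 123.5960 (V=23.9882), down 83.9520 (V=-15.6558). Price 18.9453; hedge Δ=1.0000, bond B=-97.6547.
  t=0,j=0: stock 110.0000 → up 116.6000 (V=18.9453), down 79.2000 (V=-18.4547). Price 14.2601; hedge Δ=1.0000, bond B=-95.7399.
Self-financing check: at every node Δ·S+B equals the discounted successor values.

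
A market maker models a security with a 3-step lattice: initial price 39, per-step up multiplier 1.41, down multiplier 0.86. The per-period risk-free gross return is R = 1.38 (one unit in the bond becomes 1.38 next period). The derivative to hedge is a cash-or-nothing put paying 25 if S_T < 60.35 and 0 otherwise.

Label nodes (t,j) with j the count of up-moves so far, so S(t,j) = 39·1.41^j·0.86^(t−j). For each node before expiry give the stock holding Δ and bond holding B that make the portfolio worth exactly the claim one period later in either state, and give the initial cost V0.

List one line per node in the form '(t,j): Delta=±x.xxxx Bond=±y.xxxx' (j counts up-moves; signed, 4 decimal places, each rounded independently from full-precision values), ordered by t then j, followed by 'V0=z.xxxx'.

Risk-neutral probability p* = (R−d)/(u−d) = (1.38−0.86)/(1.41−0.86) = 0.9455.
Terminal payoffs: V(3,0)=25.0000, V(3,1)=25.0000, V(3,2)=0.0000, V(3,3)=0.0000
(2,0): S=28.8444. Δ = (V_up−V_dn)/(S_up−S_dn) = (25.0000−25.0000)/(40.6706−24.8062) = 0.0000. V = [p*·25.0000 + (1−p*)·25.0000]/1.38 = 18.1159. B = V − Δ·S = 18.1159.
(2,1): S=47.2914. Δ = (V_up−V_dn)/(S_up−S_dn) = (0.0000−25.0000)/(66.6809−40.6706) = -0.9612. V = [p*·0.0000 + (1−p*)·25.0000]/1.38 = 0.9881. B = V − Δ·S = 46.4427.
(2,2): S=77.5359. Δ = (V_up−V_dn)/(S_up−S_dn) = (0.0000−0.0000)/(109.3256−66.6809) = 0.0000. V = [p*·0.0000 + (1−p*)·0.0000]/1.38 = 0.0000. B = V − Δ·S = 0.0000.
(1,0): S=33.5400. Δ = (V_up−V_dn)/(S_up−S_dn) = (0.9881−18.1159)/(47.2914−28.8444) = -0.9285. V = [p*·0.9881 + (1−p*)·18.1159]/1.38 = 1.3930. B = V − Δ·S = 32.5345.
(1,1): S=54.9900. Δ = (V_up−V_dn)/(S_up−S_dn) = (0.0000−0.9881)/(77.5359−47.2914) = -0.0327. V = [p*·0.0000 + (1−p*)·0.9881]/1.38 = 0.0391. B = V − Δ·S = 1.8357.
(0,0): S=39.0000. Δ = (V_up−V_dn)/(S_up−S_dn) = (0.0391−1.3930)/(54.9900−33.5400) = -0.0631. V = [p*·0.0391 + (1−p*)·1.3930]/1.38 = 0.0818. B = V − Δ·S = 2.5436.
Each (Δ,B) replicates both successor values, so the strategy is self-financing and V0 is arbitrage-free.

(0,0): Delta=-0.0631 Bond=2.5436
(1,0): Delta=-0.9285 Bond=32.5345
(1,1): Delta=-0.0327 Bond=1.8357
(2,0): Delta=0.0000 Bond=18.1159
(2,1): Delta=-0.9612 Bond=46.4427
(2,2): Delta=0.0000 Bond=0.0000
V0=0.0818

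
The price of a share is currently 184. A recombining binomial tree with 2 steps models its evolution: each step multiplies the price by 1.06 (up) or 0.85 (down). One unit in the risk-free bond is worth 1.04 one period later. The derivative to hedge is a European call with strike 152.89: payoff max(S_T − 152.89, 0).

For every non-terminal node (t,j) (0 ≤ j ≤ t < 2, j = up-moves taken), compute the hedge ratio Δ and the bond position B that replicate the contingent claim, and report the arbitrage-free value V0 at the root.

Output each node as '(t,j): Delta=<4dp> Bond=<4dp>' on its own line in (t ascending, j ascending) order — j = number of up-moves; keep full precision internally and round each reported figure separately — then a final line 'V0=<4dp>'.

(0,0): Delta=0.9527 Bond=-132.4885
(1,0): Delta=0.3926 Bond=-50.1827
(1,1): Delta=1.0000 Bond=-147.0096
V0=42.8119

Since d<R<u, set p* = (R−d)/(u−d) = 0.9048; price each node as the discounted p*-expectation of its children.
At expiry t=2: V(2,0)=0.0000, V(2,1)=12.8940, V(2,2)=53.8524
  t=1,j=0: stock 156.4000 → up 165.7840 (V=12.8940), down 132.9400 (V=0.0000). Price 11.2173; hedge Δ=0.3926, bond B=-50.1827.
  t=1,j=1: stock 195.0400 → up 206.7424 (V=53.8524), down 165.7840 (V=12.8940). Price 48.0304; hedge Δ=1.0000, bond B=-147.0096.
  t=0,j=0: stock 184.0000 → up 195.0400 (V=48.0304), down 156.4000 (V=11.2173). Price 42.8119; hedge Δ=0.9527, bond B=-132.4885.
Root portfolio cost Δ·184+B reproduces V0=42.8119.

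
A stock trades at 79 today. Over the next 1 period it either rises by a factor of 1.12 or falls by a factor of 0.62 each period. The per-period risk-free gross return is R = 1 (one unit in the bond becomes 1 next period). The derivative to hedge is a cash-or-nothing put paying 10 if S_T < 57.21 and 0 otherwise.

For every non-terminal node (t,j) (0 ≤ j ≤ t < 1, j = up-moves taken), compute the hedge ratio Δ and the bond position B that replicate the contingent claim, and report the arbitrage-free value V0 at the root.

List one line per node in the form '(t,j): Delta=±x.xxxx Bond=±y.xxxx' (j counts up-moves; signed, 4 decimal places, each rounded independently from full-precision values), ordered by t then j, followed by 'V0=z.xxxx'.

Since d<R<u, set p* = (R−d)/(u−d) = 0.7600; price each node as the discounted p*-expectation of its children.
Payoff layer (t=1): V(1,0)=10.0000, V(1,1)=0.0000
Node (0,0) S=79.0000: V=(p*·0.0000+(1−p*)·10.0000)/1=2.4000; Δ=(0.0000−10.0000)/(88.4800−48.9800)=-0.2532; B=V−Δ·S=22.4000
Check: Δ(0,0)·S0 + B(0,0) = 2.4000 = V0.

(0,0): Delta=-0.2532 Bond=22.4000
V0=2.4000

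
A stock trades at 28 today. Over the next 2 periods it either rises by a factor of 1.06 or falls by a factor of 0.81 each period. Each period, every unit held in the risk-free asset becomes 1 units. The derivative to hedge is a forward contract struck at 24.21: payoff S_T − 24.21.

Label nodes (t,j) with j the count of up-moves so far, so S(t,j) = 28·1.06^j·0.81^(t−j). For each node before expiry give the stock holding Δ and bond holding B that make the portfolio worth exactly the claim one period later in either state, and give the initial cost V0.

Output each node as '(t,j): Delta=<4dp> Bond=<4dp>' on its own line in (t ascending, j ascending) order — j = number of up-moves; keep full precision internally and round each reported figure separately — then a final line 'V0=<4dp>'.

(0,0): Delta=1.0000 Bond=-24.2100
(1,0): Delta=1.0000 Bond=-24.2100
(1,1): Delta=1.0000 Bond=-24.2100
V0=3.7900

Under the risk-neutral measure, an up-move has probability p* = (R−d)/(u−d) = 0.7600 and values discount at R = 1.
At expiry t=2: V(2,0)=-5.8392, V(2,1)=-0.1692, V(2,2)=7.2508
  t=1,j=0: stock 22.6800 → up 24.0408 (V=-0.1692), down 18.3708 (V=-5.8392). Price -1.5300; hedge Δ=1.0000, bond B=-24.2100.
  t=1,j=1: stock 29.6800 → up 31.4608 (V=7.2508), down 24.0408 (V=-0.1692). Price 5.4700; hedge Δ=1.0000, bond B=-24.2100.
  t=0,j=0: stock 28.0000 → up 29.6800 (V=5.4700), down 22.6800 (V=-1.5300). Price 3.7900; hedge Δ=1.0000, bond B=-24.2100.
Root portfolio cost Δ·28+B reproduces V0=3.7900.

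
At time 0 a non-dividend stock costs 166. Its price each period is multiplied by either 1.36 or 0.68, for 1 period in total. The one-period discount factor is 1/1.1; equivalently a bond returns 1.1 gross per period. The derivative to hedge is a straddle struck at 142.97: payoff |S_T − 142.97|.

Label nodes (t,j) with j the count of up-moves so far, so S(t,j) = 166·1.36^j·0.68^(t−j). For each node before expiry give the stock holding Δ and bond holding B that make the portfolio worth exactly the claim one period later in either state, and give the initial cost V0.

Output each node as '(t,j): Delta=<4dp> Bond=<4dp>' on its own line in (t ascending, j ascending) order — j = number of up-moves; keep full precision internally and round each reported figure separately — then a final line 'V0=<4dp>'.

(0,0): Delta=0.4669 Bond=-20.5545
V0=56.9455

Since d<R<u, set p* = (R−d)/(u−d) = 0.6176; price each node as the discounted p*-expectation of its children.
Terminal payoffs: V(1,0)=30.0900, V(1,1)=82.7900
(0,0): S=166.0000. Δ = (V_up−V_dn)/(S_up−S_dn) = (82.7900−30.0900)/(225.7600−112.8800) = 0.4669. V = [p*·82.7900 + (1−p*)·30.0900]/1.1 = 56.9455. B = V − Δ·S = -20.5545.
Root portfolio cost Δ·166+B reproduces V0=56.9455.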